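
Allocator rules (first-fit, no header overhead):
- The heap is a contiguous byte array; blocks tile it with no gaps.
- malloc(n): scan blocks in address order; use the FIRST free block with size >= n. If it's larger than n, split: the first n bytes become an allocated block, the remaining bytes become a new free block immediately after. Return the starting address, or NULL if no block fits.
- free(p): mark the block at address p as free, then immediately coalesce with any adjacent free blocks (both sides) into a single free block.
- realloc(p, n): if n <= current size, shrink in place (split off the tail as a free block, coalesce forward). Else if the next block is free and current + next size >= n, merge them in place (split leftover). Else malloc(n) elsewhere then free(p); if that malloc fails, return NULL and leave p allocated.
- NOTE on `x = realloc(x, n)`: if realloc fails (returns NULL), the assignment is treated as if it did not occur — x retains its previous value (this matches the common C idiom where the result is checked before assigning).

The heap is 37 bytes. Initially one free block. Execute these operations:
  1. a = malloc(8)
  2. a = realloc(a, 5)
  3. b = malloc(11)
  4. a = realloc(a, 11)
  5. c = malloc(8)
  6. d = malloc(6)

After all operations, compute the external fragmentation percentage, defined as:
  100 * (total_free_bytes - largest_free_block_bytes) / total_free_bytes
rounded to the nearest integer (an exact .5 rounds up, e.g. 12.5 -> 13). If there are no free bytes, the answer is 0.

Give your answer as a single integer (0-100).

Answer: 29

Derivation:
Op 1: a = malloc(8) -> a = 0; heap: [0-7 ALLOC][8-36 FREE]
Op 2: a = realloc(a, 5) -> a = 0; heap: [0-4 ALLOC][5-36 FREE]
Op 3: b = malloc(11) -> b = 5; heap: [0-4 ALLOC][5-15 ALLOC][16-36 FREE]
Op 4: a = realloc(a, 11) -> a = 16; heap: [0-4 FREE][5-15 ALLOC][16-26 ALLOC][27-36 FREE]
Op 5: c = malloc(8) -> c = 27; heap: [0-4 FREE][5-15 ALLOC][16-26 ALLOC][27-34 ALLOC][35-36 FREE]
Op 6: d = malloc(6) -> d = NULL; heap: [0-4 FREE][5-15 ALLOC][16-26 ALLOC][27-34 ALLOC][35-36 FREE]
Free blocks: [5 2] total_free=7 largest=5 -> 100*(7-5)/7 = 200/7 ≈ 28.571 -> rounds to 29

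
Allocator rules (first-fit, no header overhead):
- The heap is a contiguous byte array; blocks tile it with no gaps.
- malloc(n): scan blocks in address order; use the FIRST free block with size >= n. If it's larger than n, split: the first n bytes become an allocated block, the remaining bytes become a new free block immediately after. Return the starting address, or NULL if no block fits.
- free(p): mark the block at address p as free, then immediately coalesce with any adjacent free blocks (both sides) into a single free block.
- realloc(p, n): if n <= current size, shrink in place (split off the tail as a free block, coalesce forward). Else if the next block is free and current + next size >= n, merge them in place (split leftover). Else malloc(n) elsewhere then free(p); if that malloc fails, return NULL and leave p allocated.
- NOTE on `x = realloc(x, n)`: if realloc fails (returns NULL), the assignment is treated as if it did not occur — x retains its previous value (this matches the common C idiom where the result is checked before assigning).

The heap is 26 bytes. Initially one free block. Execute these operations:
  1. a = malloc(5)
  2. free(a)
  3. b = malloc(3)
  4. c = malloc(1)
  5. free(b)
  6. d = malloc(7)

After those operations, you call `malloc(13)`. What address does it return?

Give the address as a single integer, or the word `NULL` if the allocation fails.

Op 1: a = malloc(5) -> a = 0; heap: [0-4 ALLOC][5-25 FREE]
Op 2: free(a) -> (freed a); heap: [0-25 FREE]
Op 3: b = malloc(3) -> b = 0; heap: [0-2 ALLOC][3-25 FREE]
Op 4: c = malloc(1) -> c = 3; heap: [0-2 ALLOC][3-3 ALLOC][4-25 FREE]
Op 5: free(b) -> (freed b); heap: [0-2 FREE][3-3 ALLOC][4-25 FREE]
Op 6: d = malloc(7) -> d = 4; heap: [0-2 FREE][3-3 ALLOC][4-10 ALLOC][11-25 FREE]
malloc(13): first-fit scan over [0-2 FREE][3-3 ALLOC][4-10 ALLOC][11-25 FREE] -> 11

Answer: 11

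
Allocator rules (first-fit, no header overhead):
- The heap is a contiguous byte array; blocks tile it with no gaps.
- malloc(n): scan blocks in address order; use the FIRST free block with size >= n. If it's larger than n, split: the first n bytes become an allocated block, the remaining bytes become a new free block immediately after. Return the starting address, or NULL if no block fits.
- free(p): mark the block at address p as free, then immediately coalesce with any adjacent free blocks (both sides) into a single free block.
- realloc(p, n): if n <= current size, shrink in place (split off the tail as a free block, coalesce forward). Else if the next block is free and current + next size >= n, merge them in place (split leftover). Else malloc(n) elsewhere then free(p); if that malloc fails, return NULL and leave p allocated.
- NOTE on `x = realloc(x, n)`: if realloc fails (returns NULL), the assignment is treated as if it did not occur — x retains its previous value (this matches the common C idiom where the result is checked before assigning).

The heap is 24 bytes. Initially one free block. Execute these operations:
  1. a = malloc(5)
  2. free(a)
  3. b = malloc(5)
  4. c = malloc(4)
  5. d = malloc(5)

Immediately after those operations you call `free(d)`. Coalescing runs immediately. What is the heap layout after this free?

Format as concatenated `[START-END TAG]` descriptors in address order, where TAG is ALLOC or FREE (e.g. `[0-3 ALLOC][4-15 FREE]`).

Op 1: a = malloc(5) -> a = 0; heap: [0-4 ALLOC][5-23 FREE]
Op 2: free(a) -> (freed a); heap: [0-23 FREE]
Op 3: b = malloc(5) -> b = 0; heap: [0-4 ALLOC][5-23 FREE]
Op 4: c = malloc(4) -> c = 5; heap: [0-4 ALLOC][5-8 ALLOC][9-23 FREE]
Op 5: d = malloc(5) -> d = 9; heap: [0-4 ALLOC][5-8 ALLOC][9-13 ALLOC][14-23 FREE]
free(d): d = 9 -> block [9-13 ALLOC]; mark free, coalesce with adjacent free neighbors -> [0-4 ALLOC][5-8 ALLOC][9-23 FREE]

Answer: [0-4 ALLOC][5-8 ALLOC][9-23 FREE]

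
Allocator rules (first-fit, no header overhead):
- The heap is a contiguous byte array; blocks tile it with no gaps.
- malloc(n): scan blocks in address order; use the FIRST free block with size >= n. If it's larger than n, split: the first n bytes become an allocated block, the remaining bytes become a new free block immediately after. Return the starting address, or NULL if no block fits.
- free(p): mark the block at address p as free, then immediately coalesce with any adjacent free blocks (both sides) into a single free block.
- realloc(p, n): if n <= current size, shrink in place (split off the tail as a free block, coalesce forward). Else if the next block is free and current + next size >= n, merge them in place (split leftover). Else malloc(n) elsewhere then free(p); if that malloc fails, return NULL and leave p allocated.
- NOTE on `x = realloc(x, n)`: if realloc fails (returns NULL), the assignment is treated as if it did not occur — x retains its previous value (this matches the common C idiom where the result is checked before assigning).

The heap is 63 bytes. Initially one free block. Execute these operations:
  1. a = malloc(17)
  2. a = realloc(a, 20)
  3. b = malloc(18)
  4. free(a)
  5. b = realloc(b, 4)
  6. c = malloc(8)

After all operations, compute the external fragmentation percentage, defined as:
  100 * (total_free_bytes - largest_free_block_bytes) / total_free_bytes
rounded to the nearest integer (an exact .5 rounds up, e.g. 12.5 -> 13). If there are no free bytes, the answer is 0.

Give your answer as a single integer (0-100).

Answer: 24

Derivation:
Op 1: a = malloc(17) -> a = 0; heap: [0-16 ALLOC][17-62 FREE]
Op 2: a = realloc(a, 20) -> a = 0; heap: [0-19 ALLOC][20-62 FREE]
Op 3: b = malloc(18) -> b = 20; heap: [0-19 ALLOC][20-37 ALLOC][38-62 FREE]
Op 4: free(a) -> (freed a); heap: [0-19 FREE][20-37 ALLOC][38-62 FREE]
Op 5: b = realloc(b, 4) -> b = 20; heap: [0-19 FREE][20-23 ALLOC][24-62 FREE]
Op 6: c = malloc(8) -> c = 0; heap: [0-7 ALLOC][8-19 FREE][20-23 ALLOC][24-62 FREE]
Free blocks: [12 39] total_free=51 largest=39 -> 100*(51-39)/51 = 1200/51 ≈ 23.529 -> rounds to 24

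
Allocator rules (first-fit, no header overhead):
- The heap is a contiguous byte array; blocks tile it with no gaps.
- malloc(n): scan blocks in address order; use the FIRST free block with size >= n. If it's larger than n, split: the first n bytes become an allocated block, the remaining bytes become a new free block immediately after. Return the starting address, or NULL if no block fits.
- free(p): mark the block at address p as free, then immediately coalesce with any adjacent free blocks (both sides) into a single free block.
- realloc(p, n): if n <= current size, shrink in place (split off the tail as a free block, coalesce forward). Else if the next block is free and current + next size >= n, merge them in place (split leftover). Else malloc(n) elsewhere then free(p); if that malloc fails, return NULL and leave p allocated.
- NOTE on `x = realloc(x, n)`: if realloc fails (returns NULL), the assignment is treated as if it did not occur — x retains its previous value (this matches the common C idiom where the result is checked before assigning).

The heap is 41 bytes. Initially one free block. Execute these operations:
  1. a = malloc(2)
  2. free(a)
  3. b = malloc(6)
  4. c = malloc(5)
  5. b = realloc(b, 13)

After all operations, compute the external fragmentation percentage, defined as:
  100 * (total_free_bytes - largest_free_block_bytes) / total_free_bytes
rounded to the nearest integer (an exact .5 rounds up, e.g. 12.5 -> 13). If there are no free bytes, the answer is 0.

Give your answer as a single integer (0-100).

Answer: 26

Derivation:
Op 1: a = malloc(2) -> a = 0; heap: [0-1 ALLOC][2-40 FREE]
Op 2: free(a) -> (freed a); heap: [0-40 FREE]
Op 3: b = malloc(6) -> b = 0; heap: [0-5 ALLOC][6-40 FREE]
Op 4: c = malloc(5) -> c = 6; heap: [0-5 ALLOC][6-10 ALLOC][11-40 FREE]
Op 5: b = realloc(b, 13) -> b = 11; heap: [0-5 FREE][6-10 ALLOC][11-23 ALLOC][24-40 FREE]
Free blocks: [6 17] total_free=23 largest=17 -> 100*(23-17)/23 = 600/23 ≈ 26.087 -> rounds to 26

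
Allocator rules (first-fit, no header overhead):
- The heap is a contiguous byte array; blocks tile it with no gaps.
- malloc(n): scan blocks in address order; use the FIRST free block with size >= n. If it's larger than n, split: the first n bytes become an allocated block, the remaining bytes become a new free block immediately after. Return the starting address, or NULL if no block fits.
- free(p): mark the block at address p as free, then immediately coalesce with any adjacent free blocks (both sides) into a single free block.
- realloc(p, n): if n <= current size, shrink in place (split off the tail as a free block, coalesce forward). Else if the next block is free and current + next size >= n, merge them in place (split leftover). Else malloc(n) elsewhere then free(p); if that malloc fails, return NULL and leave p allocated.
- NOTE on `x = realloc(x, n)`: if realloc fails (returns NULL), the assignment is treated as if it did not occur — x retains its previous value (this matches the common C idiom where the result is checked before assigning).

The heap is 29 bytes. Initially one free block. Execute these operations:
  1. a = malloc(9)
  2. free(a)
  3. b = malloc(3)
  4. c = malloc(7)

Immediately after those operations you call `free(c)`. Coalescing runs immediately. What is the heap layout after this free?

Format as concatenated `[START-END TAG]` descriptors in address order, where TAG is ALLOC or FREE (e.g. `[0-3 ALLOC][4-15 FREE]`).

Answer: [0-2 ALLOC][3-28 FREE]

Derivation:
Op 1: a = malloc(9) -> a = 0; heap: [0-8 ALLOC][9-28 FREE]
Op 2: free(a) -> (freed a); heap: [0-28 FREE]
Op 3: b = malloc(3) -> b = 0; heap: [0-2 ALLOC][3-28 FREE]
Op 4: c = malloc(7) -> c = 3; heap: [0-2 ALLOC][3-9 ALLOC][10-28 FREE]
free(c): c = 3 -> block [3-9 ALLOC]; mark free, coalesce with adjacent free neighbors -> [0-2 ALLOC][3-28 FREE]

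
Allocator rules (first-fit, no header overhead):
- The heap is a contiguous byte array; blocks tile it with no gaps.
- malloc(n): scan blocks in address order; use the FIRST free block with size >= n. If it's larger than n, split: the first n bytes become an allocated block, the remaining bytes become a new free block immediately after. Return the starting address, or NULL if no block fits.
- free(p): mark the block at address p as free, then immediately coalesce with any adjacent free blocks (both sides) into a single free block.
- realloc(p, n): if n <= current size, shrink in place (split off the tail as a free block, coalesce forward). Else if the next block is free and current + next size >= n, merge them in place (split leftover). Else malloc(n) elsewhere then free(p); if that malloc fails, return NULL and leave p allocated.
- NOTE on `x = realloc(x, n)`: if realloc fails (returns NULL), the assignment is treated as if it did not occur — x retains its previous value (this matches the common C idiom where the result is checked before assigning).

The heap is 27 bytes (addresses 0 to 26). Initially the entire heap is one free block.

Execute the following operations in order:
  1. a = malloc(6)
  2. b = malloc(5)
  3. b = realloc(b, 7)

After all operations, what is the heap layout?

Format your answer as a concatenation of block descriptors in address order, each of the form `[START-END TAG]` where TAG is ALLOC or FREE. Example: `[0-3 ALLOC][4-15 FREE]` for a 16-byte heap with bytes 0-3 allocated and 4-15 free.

Op 1: a = malloc(6) -> a = 0; heap: [0-5 ALLOC][6-26 FREE]
Op 2: b = malloc(5) -> b = 6; heap: [0-5 ALLOC][6-10 ALLOC][11-26 FREE]
Op 3: b = realloc(b, 7) -> b = 6; heap: [0-5 ALLOC][6-12 ALLOC][13-26 FREE]

Answer: [0-5 ALLOC][6-12 ALLOC][13-26 FREE]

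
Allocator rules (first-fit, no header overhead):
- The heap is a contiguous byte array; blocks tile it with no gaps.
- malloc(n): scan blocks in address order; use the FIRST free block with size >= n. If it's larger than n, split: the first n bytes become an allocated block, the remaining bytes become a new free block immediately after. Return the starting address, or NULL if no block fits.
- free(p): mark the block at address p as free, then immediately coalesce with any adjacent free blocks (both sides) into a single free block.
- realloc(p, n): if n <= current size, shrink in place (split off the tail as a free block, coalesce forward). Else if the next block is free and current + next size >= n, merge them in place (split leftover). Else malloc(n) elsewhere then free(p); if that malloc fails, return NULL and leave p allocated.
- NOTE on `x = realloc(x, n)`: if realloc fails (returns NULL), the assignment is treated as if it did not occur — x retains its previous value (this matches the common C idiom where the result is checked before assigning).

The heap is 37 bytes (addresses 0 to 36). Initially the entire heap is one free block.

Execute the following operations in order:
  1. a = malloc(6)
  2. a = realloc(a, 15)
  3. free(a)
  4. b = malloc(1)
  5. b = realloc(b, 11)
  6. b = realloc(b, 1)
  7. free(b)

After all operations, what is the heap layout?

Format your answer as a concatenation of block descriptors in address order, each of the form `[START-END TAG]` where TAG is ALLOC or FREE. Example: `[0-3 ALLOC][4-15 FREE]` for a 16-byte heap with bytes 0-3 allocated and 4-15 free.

Answer: [0-36 FREE]

Derivation:
Op 1: a = malloc(6) -> a = 0; heap: [0-5 ALLOC][6-36 FREE]
Op 2: a = realloc(a, 15) -> a = 0; heap: [0-14 ALLOC][15-36 FREE]
Op 3: free(a) -> (freed a); heap: [0-36 FREE]
Op 4: b = malloc(1) -> b = 0; heap: [0-0 ALLOC][1-36 FREE]
Op 5: b = realloc(b, 11) -> b = 0; heap: [0-10 ALLOC][11-36 FREE]
Op 6: b = realloc(b, 1) -> b = 0; heap: [0-0 ALLOC][1-36 FREE]
Op 7: free(b) -> (freed b); heap: [0-36 FREE]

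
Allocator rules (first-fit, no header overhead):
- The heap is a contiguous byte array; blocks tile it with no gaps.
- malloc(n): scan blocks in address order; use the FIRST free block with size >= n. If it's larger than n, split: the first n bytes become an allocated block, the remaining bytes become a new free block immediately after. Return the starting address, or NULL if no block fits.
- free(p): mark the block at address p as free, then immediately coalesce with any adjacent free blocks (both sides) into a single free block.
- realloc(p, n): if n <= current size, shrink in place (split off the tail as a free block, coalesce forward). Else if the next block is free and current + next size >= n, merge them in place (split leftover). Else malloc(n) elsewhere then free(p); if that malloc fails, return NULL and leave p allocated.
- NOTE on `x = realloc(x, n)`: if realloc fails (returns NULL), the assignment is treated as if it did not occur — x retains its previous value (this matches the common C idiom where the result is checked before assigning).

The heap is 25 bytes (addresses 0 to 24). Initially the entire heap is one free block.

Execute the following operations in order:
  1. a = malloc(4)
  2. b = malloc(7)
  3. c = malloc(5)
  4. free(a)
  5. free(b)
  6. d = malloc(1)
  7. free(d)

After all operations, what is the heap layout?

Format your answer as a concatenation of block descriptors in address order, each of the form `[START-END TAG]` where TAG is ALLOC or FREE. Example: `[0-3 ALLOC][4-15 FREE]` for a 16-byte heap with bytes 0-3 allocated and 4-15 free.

Op 1: a = malloc(4) -> a = 0; heap: [0-3 ALLOC][4-24 FREE]
Op 2: b = malloc(7) -> b = 4; heap: [0-3 ALLOC][4-10 ALLOC][11-24 FREE]
Op 3: c = malloc(5) -> c = 11; heap: [0-3 ALLOC][4-10 ALLOC][11-15 ALLOC][16-24 FREE]
Op 4: free(a) -> (freed a); heap: [0-3 FREE][4-10 ALLOC][11-15 ALLOC][16-24 FREE]
Op 5: free(b) -> (freed b); heap: [0-10 FREE][11-15 ALLOC][16-24 FREE]
Op 6: d = malloc(1) -> d = 0; heap: [0-0 ALLOC][1-10 FREE][11-15 ALLOC][16-24 FREE]
Op 7: free(d) -> (freed d); heap: [0-10 FREE][11-15 ALLOC][16-24 FREE]

Answer: [0-10 FREE][11-15 ALLOC][16-24 FREE]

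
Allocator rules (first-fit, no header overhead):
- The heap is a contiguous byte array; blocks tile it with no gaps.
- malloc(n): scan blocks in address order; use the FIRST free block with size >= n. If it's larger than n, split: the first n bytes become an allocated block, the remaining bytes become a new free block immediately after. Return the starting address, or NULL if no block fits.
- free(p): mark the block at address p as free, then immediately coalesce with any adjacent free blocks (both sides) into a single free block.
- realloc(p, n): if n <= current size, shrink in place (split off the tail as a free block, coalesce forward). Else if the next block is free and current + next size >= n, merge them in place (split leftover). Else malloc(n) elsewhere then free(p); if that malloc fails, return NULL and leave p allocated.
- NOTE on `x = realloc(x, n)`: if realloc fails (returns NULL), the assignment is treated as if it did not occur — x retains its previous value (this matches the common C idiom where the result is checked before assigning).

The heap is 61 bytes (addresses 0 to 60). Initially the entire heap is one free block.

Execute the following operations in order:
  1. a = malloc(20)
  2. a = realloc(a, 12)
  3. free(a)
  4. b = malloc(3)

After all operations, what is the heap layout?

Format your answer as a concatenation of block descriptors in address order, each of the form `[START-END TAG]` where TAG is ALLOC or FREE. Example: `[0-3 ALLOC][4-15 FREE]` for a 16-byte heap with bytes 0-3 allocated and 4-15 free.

Op 1: a = malloc(20) -> a = 0; heap: [0-19 ALLOC][20-60 FREE]
Op 2: a = realloc(a, 12) -> a = 0; heap: [0-11 ALLOC][12-60 FREE]
Op 3: free(a) -> (freed a); heap: [0-60 FREE]
Op 4: b = malloc(3) -> b = 0; heap: [0-2 ALLOC][3-60 FREE]

Answer: [0-2 ALLOC][3-60 FREE]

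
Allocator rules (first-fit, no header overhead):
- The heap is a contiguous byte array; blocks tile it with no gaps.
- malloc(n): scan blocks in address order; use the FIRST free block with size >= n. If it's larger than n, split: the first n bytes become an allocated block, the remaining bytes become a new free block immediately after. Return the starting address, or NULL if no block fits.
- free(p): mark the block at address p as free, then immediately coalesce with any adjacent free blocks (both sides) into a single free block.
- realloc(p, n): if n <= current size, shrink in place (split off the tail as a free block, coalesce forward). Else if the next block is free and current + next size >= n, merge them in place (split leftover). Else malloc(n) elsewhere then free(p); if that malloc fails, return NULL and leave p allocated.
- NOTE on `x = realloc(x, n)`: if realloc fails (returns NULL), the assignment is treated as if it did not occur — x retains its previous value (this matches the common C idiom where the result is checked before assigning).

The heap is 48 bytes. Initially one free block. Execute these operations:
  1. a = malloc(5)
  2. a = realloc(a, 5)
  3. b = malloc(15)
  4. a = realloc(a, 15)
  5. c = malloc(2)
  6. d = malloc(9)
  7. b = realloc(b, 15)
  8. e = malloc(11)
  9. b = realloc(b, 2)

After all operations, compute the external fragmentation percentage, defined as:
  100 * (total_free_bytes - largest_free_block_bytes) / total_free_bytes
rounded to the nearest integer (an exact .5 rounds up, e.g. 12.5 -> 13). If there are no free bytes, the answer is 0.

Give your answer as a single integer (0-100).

Answer: 35

Derivation:
Op 1: a = malloc(5) -> a = 0; heap: [0-4 ALLOC][5-47 FREE]
Op 2: a = realloc(a, 5) -> a = 0; heap: [0-4 ALLOC][5-47 FREE]
Op 3: b = malloc(15) -> b = 5; heap: [0-4 ALLOC][5-19 ALLOC][20-47 FREE]
Op 4: a = realloc(a, 15) -> a = 20; heap: [0-4 FREE][5-19 ALLOC][20-34 ALLOC][35-47 FREE]
Op 5: c = malloc(2) -> c = 0; heap: [0-1 ALLOC][2-4 FREE][5-19 ALLOC][20-34 ALLOC][35-47 FREE]
Op 6: d = malloc(9) -> d = 35; heap: [0-1 ALLOC][2-4 FREE][5-19 ALLOC][20-34 ALLOC][35-43 ALLOC][44-47 FREE]
Op 7: b = realloc(b, 15) -> b = 5; heap: [0-1 ALLOC][2-4 FREE][5-19 ALLOC][20-34 ALLOC][35-43 ALLOC][44-47 FREE]
Op 8: e = malloc(11) -> e = NULL; heap: [0-1 ALLOC][2-4 FREE][5-19 ALLOC][20-34 ALLOC][35-43 ALLOC][44-47 FREE]
Op 9: b = realloc(b, 2) -> b = 5; heap: [0-1 ALLOC][2-4 FREE][5-6 ALLOC][7-19 FREE][20-34 ALLOC][35-43 ALLOC][44-47 FREE]
Free blocks: [3 13 4] total_free=20 largest=13 -> 100*(20-13)/20 = 700/20 = 35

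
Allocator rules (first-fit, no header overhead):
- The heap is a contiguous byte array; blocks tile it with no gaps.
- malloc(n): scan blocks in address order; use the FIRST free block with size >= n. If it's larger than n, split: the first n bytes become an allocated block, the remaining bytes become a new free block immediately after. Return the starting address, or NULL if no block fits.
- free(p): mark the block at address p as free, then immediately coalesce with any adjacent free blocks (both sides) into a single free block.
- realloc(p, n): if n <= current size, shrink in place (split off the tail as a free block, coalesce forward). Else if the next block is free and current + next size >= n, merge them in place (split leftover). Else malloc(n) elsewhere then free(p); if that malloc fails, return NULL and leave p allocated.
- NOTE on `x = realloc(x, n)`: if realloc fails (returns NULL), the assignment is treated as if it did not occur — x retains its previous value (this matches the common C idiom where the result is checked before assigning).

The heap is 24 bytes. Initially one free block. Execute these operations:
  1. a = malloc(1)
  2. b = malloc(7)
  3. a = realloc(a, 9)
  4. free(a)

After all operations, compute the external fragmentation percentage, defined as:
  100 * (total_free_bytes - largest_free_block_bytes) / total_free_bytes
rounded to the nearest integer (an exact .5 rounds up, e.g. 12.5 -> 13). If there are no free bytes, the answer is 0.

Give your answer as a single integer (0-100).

Answer: 6

Derivation:
Op 1: a = malloc(1) -> a = 0; heap: [0-0 ALLOC][1-23 FREE]
Op 2: b = malloc(7) -> b = 1; heap: [0-0 ALLOC][1-7 ALLOC][8-23 FREE]
Op 3: a = realloc(a, 9) -> a = 8; heap: [0-0 FREE][1-7 ALLOC][8-16 ALLOC][17-23 FREE]
Op 4: free(a) -> (freed a); heap: [0-0 FREE][1-7 ALLOC][8-23 FREE]
Free blocks: [1 16] total_free=17 largest=16 -> 100*(17-16)/17 = 100/17 ≈ 5.882 -> rounds to 6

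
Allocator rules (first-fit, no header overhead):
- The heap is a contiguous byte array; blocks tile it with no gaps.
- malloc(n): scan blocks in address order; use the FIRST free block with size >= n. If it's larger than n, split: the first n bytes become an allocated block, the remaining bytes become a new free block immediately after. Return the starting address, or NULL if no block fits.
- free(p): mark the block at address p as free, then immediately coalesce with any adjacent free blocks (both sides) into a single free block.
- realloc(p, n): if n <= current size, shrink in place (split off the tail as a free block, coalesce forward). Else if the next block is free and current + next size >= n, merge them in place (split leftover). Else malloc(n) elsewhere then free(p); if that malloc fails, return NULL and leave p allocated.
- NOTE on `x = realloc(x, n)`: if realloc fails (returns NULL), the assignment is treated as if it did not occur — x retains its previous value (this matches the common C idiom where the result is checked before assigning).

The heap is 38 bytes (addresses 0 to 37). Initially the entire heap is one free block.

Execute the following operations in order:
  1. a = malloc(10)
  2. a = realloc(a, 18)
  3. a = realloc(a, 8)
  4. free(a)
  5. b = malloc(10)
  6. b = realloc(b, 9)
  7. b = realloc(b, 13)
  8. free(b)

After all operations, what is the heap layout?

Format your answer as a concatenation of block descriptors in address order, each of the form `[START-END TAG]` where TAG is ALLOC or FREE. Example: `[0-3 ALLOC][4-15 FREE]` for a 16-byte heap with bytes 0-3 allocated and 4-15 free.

Answer: [0-37 FREE]

Derivation:
Op 1: a = malloc(10) -> a = 0; heap: [0-9 ALLOC][10-37 FREE]
Op 2: a = realloc(a, 18) -> a = 0; heap: [0-17 ALLOC][18-37 FREE]
Op 3: a = realloc(a, 8) -> a = 0; heap: [0-7 ALLOC][8-37 FREE]
Op 4: free(a) -> (freed a); heap: [0-37 FREE]
Op 5: b = malloc(10) -> b = 0; heap: [0-9 ALLOC][10-37 FREE]
Op 6: b = realloc(b, 9) -> b = 0; heap: [0-8 ALLOC][9-37 FREE]
Op 7: b = realloc(b, 13) -> b = 0; heap: [0-12 ALLOC][13-37 FREE]
Op 8: free(b) -> (freed b); heap: [0-37 FREE]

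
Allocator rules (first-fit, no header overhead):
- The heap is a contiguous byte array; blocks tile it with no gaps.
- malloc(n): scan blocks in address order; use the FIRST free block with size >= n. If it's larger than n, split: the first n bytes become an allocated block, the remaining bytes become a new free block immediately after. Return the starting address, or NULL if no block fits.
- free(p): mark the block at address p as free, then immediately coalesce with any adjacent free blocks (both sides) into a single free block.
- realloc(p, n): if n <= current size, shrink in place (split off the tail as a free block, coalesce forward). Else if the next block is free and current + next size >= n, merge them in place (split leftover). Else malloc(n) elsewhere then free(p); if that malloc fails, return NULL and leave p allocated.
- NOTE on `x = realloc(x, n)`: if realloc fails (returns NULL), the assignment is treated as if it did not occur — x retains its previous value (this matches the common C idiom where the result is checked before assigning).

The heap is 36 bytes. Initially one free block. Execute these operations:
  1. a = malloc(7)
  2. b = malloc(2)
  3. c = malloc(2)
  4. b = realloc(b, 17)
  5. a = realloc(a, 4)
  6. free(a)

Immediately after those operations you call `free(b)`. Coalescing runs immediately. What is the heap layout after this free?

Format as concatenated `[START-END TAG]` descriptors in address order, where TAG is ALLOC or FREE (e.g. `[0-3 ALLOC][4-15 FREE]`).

Answer: [0-8 FREE][9-10 ALLOC][11-35 FREE]

Derivation:
Op 1: a = malloc(7) -> a = 0; heap: [0-6 ALLOC][7-35 FREE]
Op 2: b = malloc(2) -> b = 7; heap: [0-6 ALLOC][7-8 ALLOC][9-35 FREE]
Op 3: c = malloc(2) -> c = 9; heap: [0-6 ALLOC][7-8 ALLOC][9-10 ALLOC][11-35 FREE]
Op 4: b = realloc(b, 17) -> b = 11; heap: [0-6 ALLOC][7-8 FREE][9-10 ALLOC][11-27 ALLOC][28-35 FREE]
Op 5: a = realloc(a, 4) -> a = 0; heap: [0-3 ALLOC][4-8 FREE][9-10 ALLOC][11-27 ALLOC][28-35 FREE]
Op 6: free(a) -> (freed a); heap: [0-8 FREE][9-10 ALLOC][11-27 ALLOC][28-35 FREE]
free(b): b = 11 -> block [11-27 ALLOC]; mark free, coalesce with adjacent free neighbors -> [0-8 FREE][9-10 ALLOC][11-35 FREE]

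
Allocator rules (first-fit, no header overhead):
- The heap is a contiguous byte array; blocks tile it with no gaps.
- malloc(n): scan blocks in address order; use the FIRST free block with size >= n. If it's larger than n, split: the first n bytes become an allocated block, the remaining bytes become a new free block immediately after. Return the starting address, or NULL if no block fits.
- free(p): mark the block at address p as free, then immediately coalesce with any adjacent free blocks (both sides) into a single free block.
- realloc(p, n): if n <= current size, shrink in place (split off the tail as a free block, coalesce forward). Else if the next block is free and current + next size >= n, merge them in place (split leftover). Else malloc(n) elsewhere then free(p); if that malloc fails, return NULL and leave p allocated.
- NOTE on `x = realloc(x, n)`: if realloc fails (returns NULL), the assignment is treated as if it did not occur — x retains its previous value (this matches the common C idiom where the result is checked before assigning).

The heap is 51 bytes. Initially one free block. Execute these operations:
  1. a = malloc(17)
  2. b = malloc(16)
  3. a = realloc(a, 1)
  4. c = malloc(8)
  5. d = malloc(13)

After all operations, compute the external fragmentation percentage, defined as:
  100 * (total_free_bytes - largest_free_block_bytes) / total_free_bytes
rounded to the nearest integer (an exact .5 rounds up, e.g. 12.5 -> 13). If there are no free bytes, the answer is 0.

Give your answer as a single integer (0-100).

Answer: 38

Derivation:
Op 1: a = malloc(17) -> a = 0; heap: [0-16 ALLOC][17-50 FREE]
Op 2: b = malloc(16) -> b = 17; heap: [0-16 ALLOC][17-32 ALLOC][33-50 FREE]
Op 3: a = realloc(a, 1) -> a = 0; heap: [0-0 ALLOC][1-16 FREE][17-32 ALLOC][33-50 FREE]
Op 4: c = malloc(8) -> c = 1; heap: [0-0 ALLOC][1-8 ALLOC][9-16 FREE][17-32 ALLOC][33-50 FREE]
Op 5: d = malloc(13) -> d = 33; heap: [0-0 ALLOC][1-8 ALLOC][9-16 FREE][17-32 ALLOC][33-45 ALLOC][46-50 FREE]
Free blocks: [8 5] total_free=13 largest=8 -> 100*(13-8)/13 = 500/13 ≈ 38.462 -> rounds to 38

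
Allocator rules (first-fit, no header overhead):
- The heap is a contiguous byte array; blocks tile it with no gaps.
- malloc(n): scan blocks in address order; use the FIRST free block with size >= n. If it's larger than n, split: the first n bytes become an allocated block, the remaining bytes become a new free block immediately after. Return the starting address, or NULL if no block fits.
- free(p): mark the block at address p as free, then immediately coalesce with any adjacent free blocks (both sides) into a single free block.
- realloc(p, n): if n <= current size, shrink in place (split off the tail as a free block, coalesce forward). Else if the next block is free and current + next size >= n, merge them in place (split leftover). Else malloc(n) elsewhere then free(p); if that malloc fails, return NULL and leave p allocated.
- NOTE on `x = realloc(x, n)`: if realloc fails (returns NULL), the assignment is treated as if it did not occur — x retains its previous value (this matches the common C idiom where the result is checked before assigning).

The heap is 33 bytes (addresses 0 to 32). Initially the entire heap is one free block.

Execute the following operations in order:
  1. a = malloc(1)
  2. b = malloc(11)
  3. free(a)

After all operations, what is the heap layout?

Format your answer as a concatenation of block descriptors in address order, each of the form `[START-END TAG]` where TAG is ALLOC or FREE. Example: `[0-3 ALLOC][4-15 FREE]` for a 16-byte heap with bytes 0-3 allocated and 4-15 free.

Op 1: a = malloc(1) -> a = 0; heap: [0-0 ALLOC][1-32 FREE]
Op 2: b = malloc(11) -> b = 1; heap: [0-0 ALLOC][1-11 ALLOC][12-32 FREE]
Op 3: free(a) -> (freed a); heap: [0-0 FREE][1-11 ALLOC][12-32 FREE]

Answer: [0-0 FREE][1-11 ALLOC][12-32 FREE]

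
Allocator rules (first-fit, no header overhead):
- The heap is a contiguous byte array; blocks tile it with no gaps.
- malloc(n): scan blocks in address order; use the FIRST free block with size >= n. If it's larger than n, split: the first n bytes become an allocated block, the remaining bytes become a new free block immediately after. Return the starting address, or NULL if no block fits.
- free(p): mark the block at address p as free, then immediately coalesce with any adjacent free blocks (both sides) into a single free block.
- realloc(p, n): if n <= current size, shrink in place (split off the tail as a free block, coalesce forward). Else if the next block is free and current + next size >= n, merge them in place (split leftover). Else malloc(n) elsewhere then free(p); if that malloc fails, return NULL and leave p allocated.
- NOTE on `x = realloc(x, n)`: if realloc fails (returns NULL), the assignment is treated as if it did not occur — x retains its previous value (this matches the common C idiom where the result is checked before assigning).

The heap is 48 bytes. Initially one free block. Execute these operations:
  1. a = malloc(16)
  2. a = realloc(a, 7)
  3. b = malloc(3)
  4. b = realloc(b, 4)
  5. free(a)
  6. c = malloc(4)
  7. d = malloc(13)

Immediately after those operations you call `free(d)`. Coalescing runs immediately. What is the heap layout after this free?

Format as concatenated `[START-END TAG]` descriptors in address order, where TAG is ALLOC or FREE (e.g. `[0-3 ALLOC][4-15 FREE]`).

Answer: [0-3 ALLOC][4-6 FREE][7-10 ALLOC][11-47 FREE]

Derivation:
Op 1: a = malloc(16) -> a = 0; heap: [0-15 ALLOC][16-47 FREE]
Op 2: a = realloc(a, 7) -> a = 0; heap: [0-6 ALLOC][7-47 FREE]
Op 3: b = malloc(3) -> b = 7; heap: [0-6 ALLOC][7-9 ALLOC][10-47 FREE]
Op 4: b = realloc(b, 4) -> b = 7; heap: [0-6 ALLOC][7-10 ALLOC][11-47 FREE]
Op 5: free(a) -> (freed a); heap: [0-6 FREE][7-10 ALLOC][11-47 FREE]
Op 6: c = malloc(4) -> c = 0; heap: [0-3 ALLOC][4-6 FREE][7-10 ALLOC][11-47 FREE]
Op 7: d = malloc(13) -> d = 11; heap: [0-3 ALLOC][4-6 FREE][7-10 ALLOC][11-23 ALLOC][24-47 FREE]
free(d): d = 11 -> block [11-23 ALLOC]; mark free, coalesce with adjacent free neighbors -> [0-3 ALLOC][4-6 FREE][7-10 ALLOC][11-47 FREE]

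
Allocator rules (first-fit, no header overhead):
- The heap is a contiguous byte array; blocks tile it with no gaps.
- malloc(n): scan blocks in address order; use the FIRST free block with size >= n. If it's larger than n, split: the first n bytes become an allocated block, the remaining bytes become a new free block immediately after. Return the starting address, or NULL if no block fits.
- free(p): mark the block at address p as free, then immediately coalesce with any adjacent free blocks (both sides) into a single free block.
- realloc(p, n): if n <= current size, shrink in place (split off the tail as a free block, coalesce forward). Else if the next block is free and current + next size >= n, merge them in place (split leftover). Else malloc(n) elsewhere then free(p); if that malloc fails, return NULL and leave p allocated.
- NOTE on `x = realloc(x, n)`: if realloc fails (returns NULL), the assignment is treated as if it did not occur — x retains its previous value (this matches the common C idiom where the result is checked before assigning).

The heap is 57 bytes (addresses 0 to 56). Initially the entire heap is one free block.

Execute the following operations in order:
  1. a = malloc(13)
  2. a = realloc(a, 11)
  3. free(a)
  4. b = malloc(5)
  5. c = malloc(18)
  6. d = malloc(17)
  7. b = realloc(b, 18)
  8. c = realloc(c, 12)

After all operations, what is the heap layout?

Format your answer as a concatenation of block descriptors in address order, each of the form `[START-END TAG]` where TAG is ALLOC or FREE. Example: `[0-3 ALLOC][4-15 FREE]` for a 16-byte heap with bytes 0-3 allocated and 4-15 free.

Answer: [0-4 ALLOC][5-16 ALLOC][17-22 FREE][23-39 ALLOC][40-56 FREE]

Derivation:
Op 1: a = malloc(13) -> a = 0; heap: [0-12 ALLOC][13-56 FREE]
Op 2: a = realloc(a, 11) -> a = 0; heap: [0-10 ALLOC][11-56 FREE]
Op 3: free(a) -> (freed a); heap: [0-56 FREE]
Op 4: b = malloc(5) -> b = 0; heap: [0-4 ALLOC][5-56 FREE]
Op 5: c = malloc(18) -> c = 5; heap: [0-4 ALLOC][5-22 ALLOC][23-56 FREE]
Op 6: d = malloc(17) -> d = 23; heap: [0-4 ALLOC][5-22 ALLOC][23-39 ALLOC][40-56 FREE]
Op 7: b = realloc(b, 18) -> NULL (b unchanged); heap: [0-4 ALLOC][5-22 ALLOC][23-39 ALLOC][40-56 FREE]
Op 8: c = realloc(c, 12) -> c = 5; heap: [0-4 ALLOC][5-16 ALLOC][17-22 FREE][23-39 ALLOC][40-56 FREE]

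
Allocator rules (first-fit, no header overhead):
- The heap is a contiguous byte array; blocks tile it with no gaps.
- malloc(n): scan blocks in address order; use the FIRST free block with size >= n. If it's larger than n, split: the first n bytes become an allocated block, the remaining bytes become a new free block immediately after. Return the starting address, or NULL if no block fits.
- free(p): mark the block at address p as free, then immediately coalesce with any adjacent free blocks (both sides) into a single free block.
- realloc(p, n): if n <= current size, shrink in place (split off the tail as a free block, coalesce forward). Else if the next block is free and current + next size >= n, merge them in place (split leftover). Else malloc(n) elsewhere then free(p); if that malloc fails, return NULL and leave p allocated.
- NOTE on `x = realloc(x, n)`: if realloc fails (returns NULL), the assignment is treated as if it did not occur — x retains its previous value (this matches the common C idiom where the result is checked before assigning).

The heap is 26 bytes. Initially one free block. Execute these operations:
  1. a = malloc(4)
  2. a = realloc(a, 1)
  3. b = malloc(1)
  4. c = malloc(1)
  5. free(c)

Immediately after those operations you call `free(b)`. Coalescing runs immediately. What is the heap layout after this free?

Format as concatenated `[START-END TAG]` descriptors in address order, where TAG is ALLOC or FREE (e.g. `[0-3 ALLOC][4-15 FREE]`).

Op 1: a = malloc(4) -> a = 0; heap: [0-3 ALLOC][4-25 FREE]
Op 2: a = realloc(a, 1) -> a = 0; heap: [0-0 ALLOC][1-25 FREE]
Op 3: b = malloc(1) -> b = 1; heap: [0-0 ALLOC][1-1 ALLOC][2-25 FREE]
Op 4: c = malloc(1) -> c = 2; heap: [0-0 ALLOC][1-1 ALLOC][2-2 ALLOC][3-25 FREE]
Op 5: free(c) -> (freed c); heap: [0-0 ALLOC][1-1 ALLOC][2-25 FREE]
free(b): b = 1 -> block [1-1 ALLOC]; mark free, coalesce with adjacent free neighbors -> [0-0 ALLOC][1-25 FREE]

Answer: [0-0 ALLOC][1-25 FREE]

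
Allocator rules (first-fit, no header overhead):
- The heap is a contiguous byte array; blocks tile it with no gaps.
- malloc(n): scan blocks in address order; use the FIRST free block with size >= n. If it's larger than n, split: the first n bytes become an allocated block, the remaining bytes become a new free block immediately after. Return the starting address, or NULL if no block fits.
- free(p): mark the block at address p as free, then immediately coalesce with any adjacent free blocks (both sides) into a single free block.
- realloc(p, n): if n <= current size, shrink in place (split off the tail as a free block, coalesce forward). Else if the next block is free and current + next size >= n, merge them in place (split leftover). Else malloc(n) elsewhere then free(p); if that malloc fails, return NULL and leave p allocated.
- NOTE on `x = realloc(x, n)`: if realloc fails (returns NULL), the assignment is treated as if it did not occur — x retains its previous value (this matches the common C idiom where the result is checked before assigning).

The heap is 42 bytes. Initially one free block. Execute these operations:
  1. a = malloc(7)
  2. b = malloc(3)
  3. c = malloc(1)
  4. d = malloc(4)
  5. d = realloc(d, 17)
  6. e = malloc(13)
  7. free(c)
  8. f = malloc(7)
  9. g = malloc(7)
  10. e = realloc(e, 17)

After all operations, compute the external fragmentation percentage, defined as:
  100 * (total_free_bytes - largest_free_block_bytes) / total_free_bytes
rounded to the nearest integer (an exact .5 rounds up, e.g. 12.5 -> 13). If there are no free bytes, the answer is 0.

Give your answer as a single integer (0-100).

Op 1: a = malloc(7) -> a = 0; heap: [0-6 ALLOC][7-41 FREE]
Op 2: b = malloc(3) -> b = 7; heap: [0-6 ALLOC][7-9 ALLOC][10-41 FREE]
Op 3: c = malloc(1) -> c = 10; heap: [0-6 ALLOC][7-9 ALLOC][10-10 ALLOC][11-41 FREE]
Op 4: d = malloc(4) -> d = 11; heap: [0-6 ALLOC][7-9 ALLOC][10-10 ALLOC][11-14 ALLOC][15-41 FREE]
Op 5: d = realloc(d, 17) -> d = 11; heap: [0-6 ALLOC][7-9 ALLOC][10-10 ALLOC][11-27 ALLOC][28-41 FREE]
Op 6: e = malloc(13) -> e = 28; heap: [0-6 ALLOC][7-9 ALLOC][10-10 ALLOC][11-27 ALLOC][28-40 ALLOC][41-41 FREE]
Op 7: free(c) -> (freed c); heap: [0-6 ALLOC][7-9 ALLOC][10-10 FREE][11-27 ALLOC][28-40 ALLOC][41-41 FREE]
Op 8: f = malloc(7) -> f = NULL; heap: [0-6 ALLOC][7-9 ALLOC][10-10 FREE][11-27 ALLOC][28-40 ALLOC][41-41 FREE]
Op 9: g = malloc(7) -> g = NULL; heap: [0-6 ALLOC][7-9 ALLOC][10-10 FREE][11-27 ALLOC][28-40 ALLOC][41-41 FREE]
Op 10: e = realloc(e, 17) -> NULL (e unchanged); heap: [0-6 ALLOC][7-9 ALLOC][10-10 FREE][11-27 ALLOC][28-40 ALLOC][41-41 FREE]
Free blocks: [1 1] total_free=2 largest=1 -> 100*(2-1)/2 = 100/2 = 50

Answer: 50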